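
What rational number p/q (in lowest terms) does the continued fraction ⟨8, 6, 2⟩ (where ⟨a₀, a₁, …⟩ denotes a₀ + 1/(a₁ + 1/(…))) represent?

Build up convergents one term at a time:
a_0 = 8: 8/1
a_1 = 6: 49/6
a_2 = 2: 106/13

106/13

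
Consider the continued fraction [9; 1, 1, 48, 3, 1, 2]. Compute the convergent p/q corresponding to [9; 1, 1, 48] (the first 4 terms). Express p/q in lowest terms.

Build up convergents one term at a time:
a_0 = 9: 9/1
a_1 = 1: 10/1
a_2 = 1: 19/2
a_3 = 48: 922/97

922/97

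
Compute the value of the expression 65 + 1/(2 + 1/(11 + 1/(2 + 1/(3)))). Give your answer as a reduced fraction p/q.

10935/167

Use the convergent recurrence hₖ = aₖ·hₖ₋₁ + hₖ₋₂ (and likewise for the denominators kₖ):
a_0 = 65: 65/1
a_1 = 2: 131/2
a_2 = 11: 1506/23
a_3 = 2: 3143/48
a_4 = 3: 10935/167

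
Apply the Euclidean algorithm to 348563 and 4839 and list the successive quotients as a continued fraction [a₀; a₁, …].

Run the Euclidean algorithm, recording each quotient:
348563 ÷ 4839 → quotient 72, remainder 155
4839 ÷ 155 → quotient 31, remainder 34
155 ÷ 34 → quotient 4, remainder 19
34 ÷ 19 → quotient 1, remainder 15
19 ÷ 15 → quotient 1, remainder 4
15 ÷ 4 → quotient 3, remainder 3
4 ÷ 3 → quotient 1, remainder 1
3 ÷ 1 → quotient 3, remainder 0

[72; 31, 4, 1, 1, 3, 1, 3]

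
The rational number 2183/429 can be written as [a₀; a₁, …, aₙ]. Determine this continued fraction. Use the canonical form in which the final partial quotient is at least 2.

[5; 11, 3, 2, 5]

2183 = 5·429 + 38, so a_0 = 5
429 = 11·38 + 11, so a_1 = 11
38 = 3·11 + 5, so a_2 = 3
11 = 2·5 + 1, so a_3 = 2
5 = 5·1 + 0, so a_4 = 5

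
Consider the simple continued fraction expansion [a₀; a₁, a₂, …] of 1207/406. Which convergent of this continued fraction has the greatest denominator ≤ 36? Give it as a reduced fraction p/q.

107/36

a_0 = 2: 2/1  (≤ bound)
a_1 = 1: 3/1  (≤ bound)
a_2 = 35: 107/36  (≤ bound)
a_3 = 1: 110/37  (> 36, stop)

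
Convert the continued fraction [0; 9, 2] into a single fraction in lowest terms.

Start with 2.
9 + 1/(2/1) = 9 + 1/2 = 19/2
0 + 1/(19/2) = 0 + 2/19 = 2/19

2/19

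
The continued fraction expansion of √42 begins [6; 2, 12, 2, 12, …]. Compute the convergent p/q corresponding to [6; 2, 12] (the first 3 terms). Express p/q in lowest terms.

Start with 12.
2 + 1/(12/1) = 2 + 1/12 = 25/12
6 + 1/(25/12) = 6 + 12/25 = 162/25

162/25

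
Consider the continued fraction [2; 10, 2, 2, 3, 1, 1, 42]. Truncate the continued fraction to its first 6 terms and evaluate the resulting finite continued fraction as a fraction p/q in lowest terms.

Start with 1.
3 + 1/(1/1) = 3 + 1/1 = 4/1
2 + 1/(4/1) = 2 + 1/4 = 9/4
2 + 1/(9/4) = 2 + 4/9 = 22/9
10 + 1/(22/9) = 10 + 9/22 = 229/22
2 + 1/(229/22) = 2 + 22/229 = 480/229

480/229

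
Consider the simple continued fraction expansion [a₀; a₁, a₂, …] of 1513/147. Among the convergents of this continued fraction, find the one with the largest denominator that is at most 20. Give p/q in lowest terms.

a_0 = 10: 10/1  (≤ bound)
a_1 = 3: 31/3  (≤ bound)
a_2 = 2: 72/7  (≤ bound)
a_3 = 2: 175/17  (≤ bound)
a_4 = 1: 247/24  (> 20, stop)

175/17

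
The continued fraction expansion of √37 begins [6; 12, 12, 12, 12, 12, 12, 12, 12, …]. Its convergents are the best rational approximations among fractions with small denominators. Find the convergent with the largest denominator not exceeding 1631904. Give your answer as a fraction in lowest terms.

1555849/255780

List convergents until the denominator exceeds the bound:
a_0 = 6: 6/1  (≤ bound)
a_1 = 12: 73/12  (≤ bound)
a_2 = 12: 882/145  (≤ bound)
a_3 = 12: 10657/1752  (≤ bound)
a_4 = 12: 128766/21169  (≤ bound)
a_5 = 12: 1555849/255780  (≤ bound)
a_6 = 12: 18798954/3090529  (> 1631904, stop)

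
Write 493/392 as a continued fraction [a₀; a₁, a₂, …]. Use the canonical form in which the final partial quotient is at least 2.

493 = 1·392 + 101, so a_0 = 1
392 = 3·101 + 89, so a_1 = 3
101 = 1·89 + 12, so a_2 = 1
89 = 7·12 + 5, so a_3 = 7
12 = 2·5 + 2, so a_4 = 2
5 = 2·2 + 1, so a_5 = 2
2 = 2·1 + 0, so a_6 = 2

[1; 3, 1, 7, 2, 2, 2]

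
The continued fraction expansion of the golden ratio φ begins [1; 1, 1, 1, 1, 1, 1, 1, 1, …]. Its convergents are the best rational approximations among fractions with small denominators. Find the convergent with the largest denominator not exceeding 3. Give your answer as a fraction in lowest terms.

a_0 = 1: 1/1  (≤ bound)
a_1 = 1: 2/1  (≤ bound)
a_2 = 1: 3/2  (≤ bound)
a_3 = 1: 5/3  (≤ bound)
a_4 = 1: 8/5  (> 3, stop)

5/3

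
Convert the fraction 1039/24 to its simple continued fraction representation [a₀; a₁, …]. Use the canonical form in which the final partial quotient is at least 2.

1039 = 43·24 + 7, so a_0 = 43
24 = 3·7 + 3, so a_1 = 3
7 = 2·3 + 1, so a_2 = 2
3 = 3·1 + 0, so a_3 = 3

[43; 3, 2, 3]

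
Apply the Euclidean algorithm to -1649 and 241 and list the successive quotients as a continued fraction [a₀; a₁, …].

[-7; 6, 2, 1, 12]

⌊-1649/241⌋ = -7, remainder 38
⌊241/38⌋ = 6, remainder 13
⌊38/13⌋ = 2, remainder 12
⌊13/12⌋ = 1, remainder 1
⌊12/1⌋ = 12, remainder 0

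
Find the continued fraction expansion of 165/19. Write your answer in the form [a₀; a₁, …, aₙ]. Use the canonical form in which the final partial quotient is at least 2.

[8; 1, 2, 6]

Repeatedly divide and take the remainder:
165 ÷ 19 → quotient 8, remainder 13
19 ÷ 13 → quotient 1, remainder 6
13 ÷ 6 → quotient 2, remainder 1
6 ÷ 1 → quotient 6, remainder 0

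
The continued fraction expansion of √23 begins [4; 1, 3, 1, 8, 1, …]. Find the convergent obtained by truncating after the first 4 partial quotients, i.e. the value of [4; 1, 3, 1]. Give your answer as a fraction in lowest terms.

Work from the innermost term outward:
Start with 1.
3 + 1/(1/1) = 3 + 1/1 = 4/1
1 + 1/(4/1) = 1 + 1/4 = 5/4
4 + 1/(5/4) = 4 + 4/5 = 24/5

24/5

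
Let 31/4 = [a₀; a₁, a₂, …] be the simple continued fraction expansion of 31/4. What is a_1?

Apply division with remainder until the remainder is 0:
31 ÷ 4 → quotient 7, remainder 3
4 ÷ 3 → quotient 1, remainder 1

1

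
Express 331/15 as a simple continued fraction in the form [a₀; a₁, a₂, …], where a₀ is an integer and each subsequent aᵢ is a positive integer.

[22; 15]

Apply division with remainder until the remainder is 0:
331 = 22·15 + 1, so a_0 = 22
15 = 15·1 + 0, so a_1 = 15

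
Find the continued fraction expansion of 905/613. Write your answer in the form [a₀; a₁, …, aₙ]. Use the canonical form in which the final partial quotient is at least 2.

905 ÷ 613 → quotient 1, remainder 292
613 ÷ 292 → quotient 2, remainder 29
292 ÷ 29 → quotient 10, remainder 2
29 ÷ 2 → quotient 14, remainder 1
2 ÷ 1 → quotient 2, remainder 0

[1; 2, 10, 14, 2]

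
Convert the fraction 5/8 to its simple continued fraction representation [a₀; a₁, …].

Repeatedly divide and take the remainder:
5 ÷ 8 → quotient 0, remainder 5
8 ÷ 5 → quotient 1, remainder 3
5 ÷ 3 → quotient 1, remainder 2
3 ÷ 2 → quotient 1, remainder 1
2 ÷ 1 → quotient 2, remainder 0

[0; 1, 1, 1, 2]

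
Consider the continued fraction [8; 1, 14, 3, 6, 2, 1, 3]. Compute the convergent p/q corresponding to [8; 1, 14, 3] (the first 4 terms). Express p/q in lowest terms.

411/46

Start with 3.
14 + 1/(3/1) = 14 + 1/3 = 43/3
1 + 1/(43/3) = 1 + 3/43 = 46/43
8 + 1/(46/43) = 8 + 43/46 = 411/46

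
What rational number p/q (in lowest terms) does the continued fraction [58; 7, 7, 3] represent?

Starting at the tail and folding back:
Start with 3.
7 + 1/(3/1) = 7 + 1/3 = 22/3
7 + 1/(22/3) = 7 + 3/22 = 157/22
58 + 1/(157/22) = 58 + 22/157 = 9128/157

9128/157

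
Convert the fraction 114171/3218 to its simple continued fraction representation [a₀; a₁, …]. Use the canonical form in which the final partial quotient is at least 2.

[35; 2, 11, 3, 45]

Run the Euclidean algorithm, recording each quotient:
114171 ÷ 3218 → quotient 35, remainder 1541
3218 ÷ 1541 → quotient 2, remainder 136
1541 ÷ 136 → quotient 11, remainder 45
136 ÷ 45 → quotient 3, remainder 1
45 ÷ 1 → quotient 45, remainder 0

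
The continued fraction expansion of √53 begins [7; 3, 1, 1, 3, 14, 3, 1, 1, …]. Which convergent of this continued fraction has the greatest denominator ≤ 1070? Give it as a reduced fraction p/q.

2599/357

List convergents until the denominator exceeds the bound:
a_0 = 7: 7/1  (≤ bound)
a_1 = 3: 22/3  (≤ bound)
a_2 = 1: 29/4  (≤ bound)
a_3 = 1: 51/7  (≤ bound)
a_4 = 3: 182/25  (≤ bound)
a_5 = 14: 2599/357  (≤ bound)
a_6 = 3: 7979/1096  (> 1070, stop)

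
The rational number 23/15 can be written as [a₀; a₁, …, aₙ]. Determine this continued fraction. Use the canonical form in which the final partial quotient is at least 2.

Run the Euclidean algorithm, recording each quotient:
23 ÷ 15 → quotient 1, remainder 8
15 ÷ 8 → quotient 1, remainder 7
8 ÷ 7 → quotient 1, remainder 1
7 ÷ 1 → quotient 7, remainder 0

[1; 1, 1, 7]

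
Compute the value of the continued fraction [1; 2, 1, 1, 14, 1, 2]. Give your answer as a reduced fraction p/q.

320/229

Start with 2.
1 + 1/(2/1) = 1 + 1/2 = 3/2
14 + 1/(3/2) = 14 + 2/3 = 44/3
1 + 1/(44/3) = 1 + 3/44 = 47/44
1 + 1/(47/44) = 1 + 44/47 = 91/47
2 + 1/(91/47) = 2 + 47/91 = 229/91
1 + 1/(229/91) = 1 + 91/229 = 320/229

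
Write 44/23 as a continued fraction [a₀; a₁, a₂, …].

[1; 1, 10, 2]

⌊44/23⌋ = 1, remainder 21
⌊23/21⌋ = 1, remainder 2
⌊21/2⌋ = 10, remainder 1
⌊2/1⌋ = 2, remainder 0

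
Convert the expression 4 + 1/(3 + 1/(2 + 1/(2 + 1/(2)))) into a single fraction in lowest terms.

Build up convergents one term at a time:
a_0 = 4: 4/1
a_1 = 3: 13/3
a_2 = 2: 30/7
a_3 = 2: 73/17
a_4 = 2: 176/41

176/41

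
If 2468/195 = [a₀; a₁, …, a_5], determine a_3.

1

Apply division with remainder until the remainder is 0:
2468 ÷ 195 → quotient 12, remainder 128
195 ÷ 128 → quotient 1, remainder 67
128 ÷ 67 → quotient 1, remainder 61
67 ÷ 61 → quotient 1, remainder 6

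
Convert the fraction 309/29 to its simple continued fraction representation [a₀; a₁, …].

[10; 1, 1, 1, 9]

Apply division with remainder until the remainder is 0:
⌊309/29⌋ = 10, remainder 19
⌊29/19⌋ = 1, remainder 10
⌊19/10⌋ = 1, remainder 9
⌊10/9⌋ = 1, remainder 1
⌊9/1⌋ = 9, remainder 0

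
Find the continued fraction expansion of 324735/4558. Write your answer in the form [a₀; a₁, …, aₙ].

Apply division with remainder until the remainder is 0:
324735 = 71·4558 + 1117, so a_0 = 71
4558 = 4·1117 + 90, so a_1 = 4
1117 = 12·90 + 37, so a_2 = 12
90 = 2·37 + 16, so a_3 = 2
37 = 2·16 + 5, so a_4 = 2
16 = 3·5 + 1, so a_5 = 3
5 = 5·1 + 0, so a_6 = 5

[71; 4, 12, 2, 2, 3, 5]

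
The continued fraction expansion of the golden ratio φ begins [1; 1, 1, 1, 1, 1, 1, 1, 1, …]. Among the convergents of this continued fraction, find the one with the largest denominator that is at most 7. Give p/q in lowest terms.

List convergents until the denominator exceeds the bound:
a_0 = 1: 1/1  (≤ bound)
a_1 = 1: 2/1  (≤ bound)
a_2 = 1: 3/2  (≤ bound)
a_3 = 1: 5/3  (≤ bound)
a_4 = 1: 8/5  (≤ bound)
a_5 = 1: 13/8  (> 7, stop)

8/5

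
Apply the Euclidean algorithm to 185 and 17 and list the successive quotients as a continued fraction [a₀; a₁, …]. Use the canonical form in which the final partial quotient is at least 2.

185 ÷ 17 → quotient 10, remainder 15
17 ÷ 15 → quotient 1, remainder 2
15 ÷ 2 → quotient 7, remainder 1
2 ÷ 1 → quotient 2, remainder 0

[10; 1, 7, 2]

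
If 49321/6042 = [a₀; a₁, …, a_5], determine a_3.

2

Apply division with remainder until the remainder is 0:
49321 = 8·6042 + 985, so a_0 = 8
6042 = 6·985 + 132, so a_1 = 6
985 = 7·132 + 61, so a_2 = 7
132 = 2·61 + 10, so a_3 = 2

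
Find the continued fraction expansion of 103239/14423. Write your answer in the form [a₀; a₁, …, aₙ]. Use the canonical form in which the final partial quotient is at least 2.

103239 ÷ 14423 → quotient 7, remainder 2278
14423 ÷ 2278 → quotient 6, remainder 755
2278 ÷ 755 → quotient 3, remainder 13
755 ÷ 13 → quotient 58, remainder 1
13 ÷ 1 → quotient 13, remainder 0

[7; 6, 3, 58, 13]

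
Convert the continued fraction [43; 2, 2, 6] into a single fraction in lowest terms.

Work from the innermost term outward:
Start with 6.
2 + 1/(6/1) = 2 + 1/6 = 13/6
2 + 1/(13/6) = 2 + 6/13 = 32/13
43 + 1/(32/13) = 43 + 13/32 = 1389/32

1389/32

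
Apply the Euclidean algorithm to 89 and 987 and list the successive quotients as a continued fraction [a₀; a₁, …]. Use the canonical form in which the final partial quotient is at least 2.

[0; 11, 11, 8]

Repeatedly divide and take the remainder:
89 ÷ 987 → quotient 0, remainder 89
987 ÷ 89 → quotient 11, remainder 8
89 ÷ 8 → quotient 11, remainder 1
8 ÷ 1 → quotient 8, remainder 0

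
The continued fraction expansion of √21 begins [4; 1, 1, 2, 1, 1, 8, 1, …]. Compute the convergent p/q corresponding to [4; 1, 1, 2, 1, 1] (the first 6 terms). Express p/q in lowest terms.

Use the convergent recurrence hₖ = aₖ·hₖ₋₁ + hₖ₋₂ (and likewise for the denominators kₖ):
a_0 = 4: 4/1
a_1 = 1: 5/1
a_2 = 1: 9/2
a_3 = 2: 23/5
a_4 = 1: 32/7
a_5 = 1: 55/12

55/12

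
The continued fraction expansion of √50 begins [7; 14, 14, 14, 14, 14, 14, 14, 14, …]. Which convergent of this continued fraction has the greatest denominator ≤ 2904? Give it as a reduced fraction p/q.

List convergents until the denominator exceeds the bound:
a_0 = 7: 7/1  (≤ bound)
a_1 = 14: 99/14  (≤ bound)
a_2 = 14: 1393/197  (≤ bound)
a_3 = 14: 19601/2772  (≤ bound)
a_4 = 14: 275807/39005  (> 2904, stop)

19601/2772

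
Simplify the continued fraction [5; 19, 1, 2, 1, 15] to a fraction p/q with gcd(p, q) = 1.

6283/1244

a_0 = 5: 5/1
a_1 = 19: 96/19
a_2 = 1: 101/20
a_3 = 2: 298/59
a_4 = 1: 399/79
a_5 = 15: 6283/1244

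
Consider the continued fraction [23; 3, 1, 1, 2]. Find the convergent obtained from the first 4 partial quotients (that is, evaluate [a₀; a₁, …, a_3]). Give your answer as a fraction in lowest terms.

Compute successive convergents:
a_0 = 23: 23/1
a_1 = 3: 70/3
a_2 = 1: 93/4
a_3 = 1: 163/7

163/7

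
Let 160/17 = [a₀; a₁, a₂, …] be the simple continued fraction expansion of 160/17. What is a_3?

160 = 9·17 + 7, so a_0 = 9
17 = 2·7 + 3, so a_1 = 2
7 = 2·3 + 1, so a_2 = 2
3 = 3·1 + 0, so a_3 = 3

3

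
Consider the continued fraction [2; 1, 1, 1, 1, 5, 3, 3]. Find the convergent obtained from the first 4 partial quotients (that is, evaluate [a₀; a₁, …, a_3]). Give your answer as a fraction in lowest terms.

Starting at the tail and folding back:
Start with 1.
1 + 1/(1/1) = 1 + 1/1 = 2/1
1 + 1/(2/1) = 1 + 1/2 = 3/2
2 + 1/(3/2) = 2 + 2/3 = 8/3

8/3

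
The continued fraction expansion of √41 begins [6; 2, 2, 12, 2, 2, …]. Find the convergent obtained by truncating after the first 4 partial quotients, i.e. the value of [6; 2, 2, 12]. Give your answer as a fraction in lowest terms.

Start with 12.
2 + 1/(12/1) = 2 + 1/12 = 25/12
2 + 1/(25/12) = 2 + 12/25 = 62/25
6 + 1/(62/25) = 6 + 25/62 = 397/62

397/62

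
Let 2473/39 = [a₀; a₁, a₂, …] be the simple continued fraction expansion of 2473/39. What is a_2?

2473 ÷ 39 → quotient 63, remainder 16
39 ÷ 16 → quotient 2, remainder 7
16 ÷ 7 → quotient 2, remainder 2

2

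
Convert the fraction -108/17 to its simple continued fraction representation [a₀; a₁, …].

Repeatedly divide and take the remainder:
-108 ÷ 17 → quotient -7, remainder 11
17 ÷ 11 → quotient 1, remainder 6
11 ÷ 6 → quotient 1, remainder 5
6 ÷ 5 → quotient 1, remainder 1
5 ÷ 1 → quotient 5, remainder 0

[-7; 1, 1, 1, 5]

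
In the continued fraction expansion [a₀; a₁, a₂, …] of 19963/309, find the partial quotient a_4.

19963 ÷ 309 → quotient 64, remainder 187
309 ÷ 187 → quotient 1, remainder 122
187 ÷ 122 → quotient 1, remainder 65
122 ÷ 65 → quotient 1, remainder 57
65 ÷ 57 → quotient 1, remainder 8

1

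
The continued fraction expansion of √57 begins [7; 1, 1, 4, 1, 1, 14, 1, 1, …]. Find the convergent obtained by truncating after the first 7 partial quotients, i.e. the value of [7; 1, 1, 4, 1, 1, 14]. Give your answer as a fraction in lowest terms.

2197/291

Start with 14.
1 + 1/(14/1) = 1 + 1/14 = 15/14
1 + 1/(15/14) = 1 + 14/15 = 29/15
4 + 1/(29/15) = 4 + 15/29 = 131/29
1 + 1/(131/29) = 1 + 29/131 = 160/131
1 + 1/(160/131) = 1 + 131/160 = 291/160
7 + 1/(291/160) = 7 + 160/291 = 2197/291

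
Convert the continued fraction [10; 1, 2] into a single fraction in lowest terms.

32/3

Start with 2.
1 + 1/(2/1) = 1 + 1/2 = 3/2
10 + 1/(3/2) = 10 + 2/3 = 32/3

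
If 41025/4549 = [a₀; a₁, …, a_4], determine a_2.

6

41025 = 9·4549 + 84, so a_0 = 9
4549 = 54·84 + 13, so a_1 = 54
84 = 6·13 + 6, so a_2 = 6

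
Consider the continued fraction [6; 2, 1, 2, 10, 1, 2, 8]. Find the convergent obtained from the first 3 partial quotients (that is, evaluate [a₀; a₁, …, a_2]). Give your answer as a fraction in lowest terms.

Start with 1.
2 + 1/(1/1) = 2 + 1/1 = 3/1
6 + 1/(3/1) = 6 + 1/3 = 19/3

19/3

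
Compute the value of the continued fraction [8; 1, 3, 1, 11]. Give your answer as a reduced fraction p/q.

Work from the innermost term outward:
Start with 11.
1 + 1/(11/1) = 1 + 1/11 = 12/11
3 + 1/(12/11) = 3 + 11/12 = 47/12
1 + 1/(47/12) = 1 + 12/47 = 59/47
8 + 1/(59/47) = 8 + 47/59 = 519/59

519/59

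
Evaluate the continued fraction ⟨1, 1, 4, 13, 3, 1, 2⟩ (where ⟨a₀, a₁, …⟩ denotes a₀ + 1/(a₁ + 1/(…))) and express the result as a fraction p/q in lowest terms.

Starting at the tail and folding back:
Start with 2.
1 + 1/(2/1) = 1 + 1/2 = 3/2
3 + 1/(3/2) = 3 + 2/3 = 11/3
13 + 1/(11/3) = 13 + 3/11 = 146/11
4 + 1/(146/11) = 4 + 11/146 = 595/146
1 + 1/(595/146) = 1 + 146/595 = 741/595
1 + 1/(741/595) = 1 + 595/741 = 1336/741

1336/741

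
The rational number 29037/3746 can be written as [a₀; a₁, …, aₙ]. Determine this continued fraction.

[7; 1, 3, 42, 3, 7]

⌊29037/3746⌋ = 7, remainder 2815
⌊3746/2815⌋ = 1, remainder 931
⌊2815/931⌋ = 3, remainder 22
⌊931/22⌋ = 42, remainder 7
⌊22/7⌋ = 3, remainder 1
⌊7/1⌋ = 7, remainder 0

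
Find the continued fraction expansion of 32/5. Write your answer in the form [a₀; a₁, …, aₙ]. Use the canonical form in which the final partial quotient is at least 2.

[6; 2, 2]

Apply division with remainder until the remainder is 0:
32 ÷ 5 → quotient 6, remainder 2
5 ÷ 2 → quotient 2, remainder 1
2 ÷ 1 → quotient 2, remainder 0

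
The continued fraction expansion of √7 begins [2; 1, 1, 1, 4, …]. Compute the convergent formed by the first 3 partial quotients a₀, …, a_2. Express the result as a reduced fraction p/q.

a_0 = 2: 2/1
a_1 = 1: 3/1
a_2 = 1: 5/2

5/2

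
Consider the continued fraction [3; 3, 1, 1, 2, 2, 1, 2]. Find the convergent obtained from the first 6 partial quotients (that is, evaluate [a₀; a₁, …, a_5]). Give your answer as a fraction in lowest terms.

141/43

Work from the innermost term outward:
Start with 2.
2 + 1/(2/1) = 2 + 1/2 = 5/2
1 + 1/(5/2) = 1 + 2/5 = 7/5
1 + 1/(7/5) = 1 + 5/7 = 12/7
3 + 1/(12/7) = 3 + 7/12 = 43/12
3 + 1/(43/12) = 3 + 12/43 = 141/43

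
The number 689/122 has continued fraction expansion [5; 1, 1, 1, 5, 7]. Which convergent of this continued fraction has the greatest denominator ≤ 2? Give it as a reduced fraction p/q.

List convergents until the denominator exceeds the bound:
a_0 = 5: 5/1  (≤ bound)
a_1 = 1: 6/1  (≤ bound)
a_2 = 1: 11/2  (≤ bound)
a_3 = 1: 17/3  (> 2, stop)

11/2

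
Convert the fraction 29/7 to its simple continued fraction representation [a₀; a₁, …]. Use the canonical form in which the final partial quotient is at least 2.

29 = 4·7 + 1, so a_0 = 4
7 = 7·1 + 0, so a_1 = 7

[4; 7]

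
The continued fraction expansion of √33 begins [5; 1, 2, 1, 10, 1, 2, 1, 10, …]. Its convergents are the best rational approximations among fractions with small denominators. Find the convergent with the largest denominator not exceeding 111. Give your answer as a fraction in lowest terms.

270/47

a_0 = 5: 5/1  (≤ bound)
a_1 = 1: 6/1  (≤ bound)
a_2 = 2: 17/3  (≤ bound)
a_3 = 1: 23/4  (≤ bound)
a_4 = 10: 247/43  (≤ bound)
a_5 = 1: 270/47  (≤ bound)
a_6 = 2: 787/137  (> 111, stop)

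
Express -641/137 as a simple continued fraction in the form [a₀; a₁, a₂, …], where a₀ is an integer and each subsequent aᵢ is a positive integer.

Repeatedly divide and take the remainder:
⌊-641/137⌋ = -5, remainder 44
⌊137/44⌋ = 3, remainder 5
⌊44/5⌋ = 8, remainder 4
⌊5/4⌋ = 1, remainder 1
⌊4/1⌋ = 4, remainder 0

[-5; 3, 8, 1, 4]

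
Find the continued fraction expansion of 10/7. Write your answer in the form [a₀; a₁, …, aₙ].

[1; 2, 3]

⌊10/7⌋ = 1, remainder 3
⌊7/3⌋ = 2, remainder 1
⌊3/1⌋ = 3, remainder 0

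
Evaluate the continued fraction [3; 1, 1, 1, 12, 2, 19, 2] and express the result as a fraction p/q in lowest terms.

11549/3157

Start with 2.
19 + 1/(2/1) = 19 + 1/2 = 39/2
2 + 1/(39/2) = 2 + 2/39 = 80/39
12 + 1/(80/39) = 12 + 39/80 = 999/80
1 + 1/(999/80) = 1 + 80/999 = 1079/999
1 + 1/(1079/999) = 1 + 999/1079 = 2078/1079
1 + 1/(2078/1079) = 1 + 1079/2078 = 3157/2078
3 + 1/(3157/2078) = 3 + 2078/3157 = 11549/3157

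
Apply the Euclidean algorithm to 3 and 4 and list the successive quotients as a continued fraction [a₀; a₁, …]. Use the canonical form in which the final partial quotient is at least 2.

Apply division with remainder until the remainder is 0:
⌊3/4⌋ = 0, remainder 3
⌊4/3⌋ = 1, remainder 1
⌊3/1⌋ = 3, remainder 0

[0; 1, 3]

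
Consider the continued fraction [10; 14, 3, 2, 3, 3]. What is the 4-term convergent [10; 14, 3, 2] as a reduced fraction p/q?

Starting at the tail and folding back:
Start with 2.
3 + 1/(2/1) = 3 + 1/2 = 7/2
14 + 1/(7/2) = 14 + 2/7 = 100/7
10 + 1/(100/7) = 10 + 7/100 = 1007/100

1007/100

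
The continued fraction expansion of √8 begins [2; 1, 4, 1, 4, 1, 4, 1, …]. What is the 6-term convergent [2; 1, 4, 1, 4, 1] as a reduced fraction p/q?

Start with 1.
4 + 1/(1/1) = 4 + 1/1 = 5/1
1 + 1/(5/1) = 1 + 1/5 = 6/5
4 + 1/(6/5) = 4 + 5/6 = 29/6
1 + 1/(29/6) = 1 + 6/29 = 35/29
2 + 1/(35/29) = 2 + 29/35 = 99/35

99/35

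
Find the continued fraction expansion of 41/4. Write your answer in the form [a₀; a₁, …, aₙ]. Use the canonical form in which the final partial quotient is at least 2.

[10; 4]

Run the Euclidean algorithm, recording each quotient:
41 = 10·4 + 1, so a_0 = 10
4 = 4·1 + 0, so a_1 = 4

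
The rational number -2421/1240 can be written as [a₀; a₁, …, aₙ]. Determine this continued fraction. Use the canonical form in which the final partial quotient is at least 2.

[-2; 21, 59]

Run the Euclidean algorithm, recording each quotient:
⌊-2421/1240⌋ = -2, remainder 59
⌊1240/59⌋ = 21, remainder 1
⌊59/1⌋ = 59, remainder 0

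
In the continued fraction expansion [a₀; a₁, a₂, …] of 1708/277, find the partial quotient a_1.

Run the Euclidean algorithm, recording each quotient:
1708 ÷ 277 → quotient 6, remainder 46
277 ÷ 46 → quotient 6, remainder 1

6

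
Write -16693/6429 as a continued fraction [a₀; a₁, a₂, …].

[-3; 2, 2, 11, 12, 2, 4]

Run the Euclidean algorithm, recording each quotient:
-16693 = -3·6429 + 2594, so a_0 = -3
6429 = 2·2594 + 1241, so a_1 = 2
2594 = 2·1241 + 112, so a_2 = 2
1241 = 11·112 + 9, so a_3 = 11
112 = 12·9 + 4, so a_4 = 12
9 = 2·4 + 1, so a_5 = 2
4 = 4·1 + 0, so a_6 = 4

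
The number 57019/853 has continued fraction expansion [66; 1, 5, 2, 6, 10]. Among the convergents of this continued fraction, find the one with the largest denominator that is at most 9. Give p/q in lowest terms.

401/6

a_0 = 66: 66/1  (≤ bound)
a_1 = 1: 67/1  (≤ bound)
a_2 = 5: 401/6  (≤ bound)
a_3 = 2: 869/13  (> 9, stop)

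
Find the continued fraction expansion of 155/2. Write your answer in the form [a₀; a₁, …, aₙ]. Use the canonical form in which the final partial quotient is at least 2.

[77; 2]

Repeatedly divide and take the remainder:
155 = 77·2 + 1, so a_0 = 77
2 = 2·1 + 0, so a_1 = 2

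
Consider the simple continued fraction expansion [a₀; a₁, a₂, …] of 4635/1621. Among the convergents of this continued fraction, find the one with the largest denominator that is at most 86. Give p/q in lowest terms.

List convergents until the denominator exceeds the bound:
a_0 = 2: 2/1  (≤ bound)
a_1 = 1: 3/1  (≤ bound)
a_2 = 6: 20/7  (≤ bound)
a_3 = 9: 183/64  (≤ bound)
a_4 = 8: 1484/519  (> 86, stop)

183/64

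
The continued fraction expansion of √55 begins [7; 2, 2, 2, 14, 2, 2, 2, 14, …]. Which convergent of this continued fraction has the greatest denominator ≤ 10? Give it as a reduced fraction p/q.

37/5

a_0 = 7: 7/1  (≤ bound)
a_1 = 2: 15/2  (≤ bound)
a_2 = 2: 37/5  (≤ bound)
a_3 = 2: 89/12  (> 10, stop)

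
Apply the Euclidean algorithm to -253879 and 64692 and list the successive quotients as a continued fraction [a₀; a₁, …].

-253879 ÷ 64692 → quotient -4, remainder 4889
64692 ÷ 4889 → quotient 13, remainder 1135
4889 ÷ 1135 → quotient 4, remainder 349
1135 ÷ 349 → quotient 3, remainder 88
349 ÷ 88 → quotient 3, remainder 85
88 ÷ 85 → quotient 1, remainder 3
85 ÷ 3 → quotient 28, remainder 1
3 ÷ 1 → quotient 3, remainder 0

[-4; 13, 4, 3, 3, 1, 28, 3]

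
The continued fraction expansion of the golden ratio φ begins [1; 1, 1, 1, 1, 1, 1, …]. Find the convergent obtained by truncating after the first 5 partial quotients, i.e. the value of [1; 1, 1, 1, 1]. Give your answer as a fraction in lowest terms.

8/5

Use the convergent recurrence hₖ = aₖ·hₖ₋₁ + hₖ₋₂ (and likewise for the denominators kₖ):
a_0 = 1: 1/1
a_1 = 1: 2/1
a_2 = 1: 3/2
a_3 = 1: 5/3
a_4 = 1: 8/5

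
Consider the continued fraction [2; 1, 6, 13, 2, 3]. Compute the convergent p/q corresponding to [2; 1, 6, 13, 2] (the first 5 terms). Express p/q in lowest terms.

Start with 2.
13 + 1/(2/1) = 13 + 1/2 = 27/2
6 + 1/(27/2) = 6 + 2/27 = 164/27
1 + 1/(164/27) = 1 + 27/164 = 191/164
2 + 1/(191/164) = 2 + 164/191 = 546/191

546/191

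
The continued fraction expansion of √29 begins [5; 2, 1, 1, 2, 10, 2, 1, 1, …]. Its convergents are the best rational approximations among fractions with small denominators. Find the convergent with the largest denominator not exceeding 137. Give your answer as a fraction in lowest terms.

727/135

List convergents until the denominator exceeds the bound:
a_0 = 5: 5/1  (≤ bound)
a_1 = 2: 11/2  (≤ bound)
a_2 = 1: 16/3  (≤ bound)
a_3 = 1: 27/5  (≤ bound)
a_4 = 2: 70/13  (≤ bound)
a_5 = 10: 727/135  (≤ bound)
a_6 = 2: 1524/283  (> 137, stop)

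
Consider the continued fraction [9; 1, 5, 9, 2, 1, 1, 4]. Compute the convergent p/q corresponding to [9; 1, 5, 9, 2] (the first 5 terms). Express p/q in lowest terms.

Collapse the nested fraction from the inside out:
Start with 2.
9 + 1/(2/1) = 9 + 1/2 = 19/2
5 + 1/(19/2) = 5 + 2/19 = 97/19
1 + 1/(97/19) = 1 + 19/97 = 116/97
9 + 1/(116/97) = 9 + 97/116 = 1141/116

1141/116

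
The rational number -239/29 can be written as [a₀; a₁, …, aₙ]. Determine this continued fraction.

-239 = -9·29 + 22, so a_0 = -9
29 = 1·22 + 7, so a_1 = 1
22 = 3·7 + 1, so a_2 = 3
7 = 7·1 + 0, so a_3 = 7

[-9; 1, 3, 7]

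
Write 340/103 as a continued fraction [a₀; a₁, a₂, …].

⌊340/103⌋ = 3, remainder 31
⌊103/31⌋ = 3, remainder 10
⌊31/10⌋ = 3, remainder 1
⌊10/1⌋ = 10, remainder 0

[3; 3, 3, 10]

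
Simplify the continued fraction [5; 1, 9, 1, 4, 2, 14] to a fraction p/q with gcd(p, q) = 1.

Start with 14.
2 + 1/(14/1) = 2 + 1/14 = 29/14
4 + 1/(29/14) = 4 + 14/29 = 130/29
1 + 1/(130/29) = 1 + 29/130 = 159/130
9 + 1/(159/130) = 9 + 130/159 = 1561/159
1 + 1/(1561/159) = 1 + 159/1561 = 1720/1561
5 + 1/(1720/1561) = 5 + 1561/1720 = 10161/1720

10161/1720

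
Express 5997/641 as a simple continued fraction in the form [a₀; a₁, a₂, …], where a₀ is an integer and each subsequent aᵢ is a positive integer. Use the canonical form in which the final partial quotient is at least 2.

⌊5997/641⌋ = 9, remainder 228
⌊641/228⌋ = 2, remainder 185
⌊228/185⌋ = 1, remainder 43
⌊185/43⌋ = 4, remainder 13
⌊43/13⌋ = 3, remainder 4
⌊13/4⌋ = 3, remainder 1
⌊4/1⌋ = 4, remainder 0

[9; 2, 1, 4, 3, 3, 4]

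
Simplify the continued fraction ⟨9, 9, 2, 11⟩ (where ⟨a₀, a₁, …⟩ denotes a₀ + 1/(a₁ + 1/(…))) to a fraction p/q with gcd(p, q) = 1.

a_0 = 9: 9/1
a_1 = 9: 82/9
a_2 = 2: 173/19
a_3 = 11: 1985/218

1985/218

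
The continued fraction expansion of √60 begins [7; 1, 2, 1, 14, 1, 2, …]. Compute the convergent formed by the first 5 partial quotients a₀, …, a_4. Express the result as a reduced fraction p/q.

Start with 14.
1 + 1/(14/1) = 1 + 1/14 = 15/14
2 + 1/(15/14) = 2 + 14/15 = 44/15
1 + 1/(44/15) = 1 + 15/44 = 59/44
7 + 1/(59/44) = 7 + 44/59 = 457/59

457/59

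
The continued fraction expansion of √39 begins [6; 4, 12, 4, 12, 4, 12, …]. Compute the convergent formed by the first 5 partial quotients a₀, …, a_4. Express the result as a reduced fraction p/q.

15294/2449

Compute successive convergents:
a_0 = 6: 6/1
a_1 = 4: 25/4
a_2 = 12: 306/49
a_3 = 4: 1249/200
a_4 = 12: 15294/2449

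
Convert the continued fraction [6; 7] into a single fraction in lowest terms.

43/7

Compute successive convergents:
a_0 = 6: 6/1
a_1 = 7: 43/7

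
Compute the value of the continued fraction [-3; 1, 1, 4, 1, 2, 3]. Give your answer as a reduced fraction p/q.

-255/104

a_0 = -3: -3/1
a_1 = 1: -2/1
a_2 = 1: -5/2
a_3 = 4: -22/9
a_4 = 1: -27/11
a_5 = 2: -76/31
a_6 = 3: -255/104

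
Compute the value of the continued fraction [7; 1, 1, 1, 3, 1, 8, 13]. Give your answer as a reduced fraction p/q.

Build up convergents one term at a time:
a_0 = 7: 7/1
a_1 = 1: 8/1
a_2 = 1: 15/2
a_3 = 1: 23/3
a_4 = 3: 84/11
a_5 = 1: 107/14
a_6 = 8: 940/123
a_7 = 13: 12327/1613

12327/1613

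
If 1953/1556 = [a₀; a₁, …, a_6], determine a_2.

1

1953 = 1·1556 + 397, so a_0 = 1
1556 = 3·397 + 365, so a_1 = 3
397 = 1·365 + 32, so a_2 = 1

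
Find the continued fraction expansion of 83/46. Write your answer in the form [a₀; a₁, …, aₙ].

[1; 1, 4, 9]

⌊83/46⌋ = 1, remainder 37
⌊46/37⌋ = 1, remainder 9
⌊37/9⌋ = 4, remainder 1
⌊9/1⌋ = 9, remainder 0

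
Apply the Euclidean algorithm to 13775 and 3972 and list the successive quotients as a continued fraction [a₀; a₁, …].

[3; 2, 7, 3, 7, 2, 1, 3]

13775 = 3·3972 + 1859, so a_0 = 3
3972 = 2·1859 + 254, so a_1 = 2
1859 = 7·254 + 81, so a_2 = 7
254 = 3·81 + 11, so a_3 = 3
81 = 7·11 + 4, so a_4 = 7
11 = 2·4 + 3, so a_5 = 2
4 = 1·3 + 1, so a_6 = 1
3 = 3·1 + 0, so a_7 = 3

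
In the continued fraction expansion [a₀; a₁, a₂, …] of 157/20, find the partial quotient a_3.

157 ÷ 20 → quotient 7, remainder 17
20 ÷ 17 → quotient 1, remainder 3
17 ÷ 3 → quotient 5, remainder 2
3 ÷ 2 → quotient 1, remainder 1

1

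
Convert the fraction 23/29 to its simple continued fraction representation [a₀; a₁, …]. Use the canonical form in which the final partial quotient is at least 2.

Repeatedly divide and take the remainder:
23 = 0·29 + 23, so a_0 = 0
29 = 1·23 + 6, so a_1 = 1
23 = 3·6 + 5, so a_2 = 3
6 = 1·5 + 1, so a_3 = 1
5 = 5·1 + 0, so a_4 = 5

[0; 1, 3, 1, 5]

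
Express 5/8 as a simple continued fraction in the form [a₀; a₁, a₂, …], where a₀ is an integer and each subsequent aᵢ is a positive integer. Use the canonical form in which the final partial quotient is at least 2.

[0; 1, 1, 1, 2]

⌊5/8⌋ = 0, remainder 5
⌊8/5⌋ = 1, remainder 3
⌊5/3⌋ = 1, remainder 2
⌊3/2⌋ = 1, remainder 1
⌊2/1⌋ = 2, remainder 0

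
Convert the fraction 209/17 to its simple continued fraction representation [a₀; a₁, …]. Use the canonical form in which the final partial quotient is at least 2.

209 = 12·17 + 5, so a_0 = 12
17 = 3·5 + 2, so a_1 = 3
5 = 2·2 + 1, so a_2 = 2
2 = 2·1 + 0, so a_3 = 2

[12; 3, 2, 2]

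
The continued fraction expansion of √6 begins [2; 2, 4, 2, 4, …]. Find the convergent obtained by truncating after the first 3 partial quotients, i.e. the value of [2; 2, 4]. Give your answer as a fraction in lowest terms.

22/9

Work from the innermost term outward:
Start with 4.
2 + 1/(4/1) = 2 + 1/4 = 9/4
2 + 1/(9/4) = 2 + 4/9 = 22/9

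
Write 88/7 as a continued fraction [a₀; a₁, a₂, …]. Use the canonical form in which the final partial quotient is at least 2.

⌊88/7⌋ = 12, remainder 4
⌊7/4⌋ = 1, remainder 3
⌊4/3⌋ = 1, remainder 1
⌊3/1⌋ = 3, remainder 0

[12; 1, 1, 3]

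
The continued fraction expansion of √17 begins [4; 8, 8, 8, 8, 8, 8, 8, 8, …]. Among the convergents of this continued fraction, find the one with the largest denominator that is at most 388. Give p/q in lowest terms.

268/65

List convergents until the denominator exceeds the bound:
a_0 = 4: 4/1  (≤ bound)
a_1 = 8: 33/8  (≤ bound)
a_2 = 8: 268/65  (≤ bound)
a_3 = 8: 2177/528  (> 388, stop)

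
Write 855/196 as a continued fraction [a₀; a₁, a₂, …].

Repeatedly divide and take the remainder:
855 = 4·196 + 71, so a_0 = 4
196 = 2·71 + 54, so a_1 = 2
71 = 1·54 + 17, so a_2 = 1
54 = 3·17 + 3, so a_3 = 3
17 = 5·3 + 2, so a_4 = 5
3 = 1·2 + 1, so a_5 = 1
2 = 2·1 + 0, so a_6 = 2

[4; 2, 1, 3, 5, 1, 2]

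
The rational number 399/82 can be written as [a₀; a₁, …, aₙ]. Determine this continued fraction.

⌊399/82⌋ = 4, remainder 71
⌊82/71⌋ = 1, remainder 11
⌊71/11⌋ = 6, remainder 5
⌊11/5⌋ = 2, remainder 1
⌊5/1⌋ = 5, remainder 0

[4; 1, 6, 2, 5]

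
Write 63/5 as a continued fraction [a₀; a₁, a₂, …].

[12; 1, 1, 2]

63 = 12·5 + 3, so a_0 = 12
5 = 1·3 + 2, so a_1 = 1
3 = 1·2 + 1, so a_2 = 1
2 = 2·1 + 0, so a_3 = 2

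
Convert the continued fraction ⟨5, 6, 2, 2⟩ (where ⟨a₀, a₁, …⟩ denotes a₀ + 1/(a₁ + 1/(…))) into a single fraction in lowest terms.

Use the convergent recurrence hₖ = aₖ·hₖ₋₁ + hₖ₋₂ (and likewise for the denominators kₖ):
a_0 = 5: 5/1
a_1 = 6: 31/6
a_2 = 2: 67/13
a_3 = 2: 165/32

165/32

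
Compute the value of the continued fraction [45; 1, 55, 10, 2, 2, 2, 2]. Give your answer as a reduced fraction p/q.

Compute successive convergents:
a_0 = 45: 45/1
a_1 = 1: 46/1
a_2 = 55: 2575/56
a_3 = 10: 25796/561
a_4 = 2: 54167/1178
a_5 = 2: 134130/2917
a_6 = 2: 322427/7012
a_7 = 2: 778984/16941

778984/16941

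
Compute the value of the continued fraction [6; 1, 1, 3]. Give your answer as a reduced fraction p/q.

46/7

Start with 3.
1 + 1/(3/1) = 1 + 1/3 = 4/3
1 + 1/(4/3) = 1 + 3/4 = 7/4
6 + 1/(7/4) = 6 + 4/7 = 46/7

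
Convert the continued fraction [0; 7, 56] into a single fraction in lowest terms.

56/393

Start with 56.
7 + 1/(56/1) = 7 + 1/56 = 393/56
0 + 1/(393/56) = 0 + 56/393 = 56/393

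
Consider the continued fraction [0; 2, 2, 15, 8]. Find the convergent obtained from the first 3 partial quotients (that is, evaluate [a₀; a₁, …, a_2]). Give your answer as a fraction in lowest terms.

Use the convergent recurrence hₖ = aₖ·hₖ₋₁ + hₖ₋₂ (and likewise for the denominators kₖ):
a_0 = 0: 0/1
a_1 = 2: 1/2
a_2 = 2: 2/5

2/5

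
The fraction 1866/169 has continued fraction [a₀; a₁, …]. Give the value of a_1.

⌊1866/169⌋ = 11, remainder 7
⌊169/7⌋ = 24, remainder 1

24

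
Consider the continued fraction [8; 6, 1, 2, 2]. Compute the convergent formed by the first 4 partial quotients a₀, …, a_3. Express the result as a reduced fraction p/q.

163/20

Start with 2.
1 + 1/(2/1) = 1 + 1/2 = 3/2
6 + 1/(3/2) = 6 + 2/3 = 20/3
8 + 1/(20/3) = 8 + 3/20 = 163/20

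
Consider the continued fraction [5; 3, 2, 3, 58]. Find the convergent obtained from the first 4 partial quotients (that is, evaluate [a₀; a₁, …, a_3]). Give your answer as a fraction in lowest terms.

127/24

Starting at the tail and folding back:
Start with 3.
2 + 1/(3/1) = 2 + 1/3 = 7/3
3 + 1/(7/3) = 3 + 3/7 = 24/7
5 + 1/(24/7) = 5 + 7/24 = 127/24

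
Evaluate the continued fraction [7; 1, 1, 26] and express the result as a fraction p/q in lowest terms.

398/53

Compute successive convergents:
a_0 = 7: 7/1
a_1 = 1: 8/1
a_2 = 1: 15/2
a_3 = 26: 398/53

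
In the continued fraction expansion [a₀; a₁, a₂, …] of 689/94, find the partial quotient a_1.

3

689 ÷ 94 → quotient 7, remainder 31
94 ÷ 31 → quotient 3, remainder 1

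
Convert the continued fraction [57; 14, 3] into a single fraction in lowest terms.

2454/43

a_0 = 57: 57/1
a_1 = 14: 799/14
a_2 = 3: 2454/43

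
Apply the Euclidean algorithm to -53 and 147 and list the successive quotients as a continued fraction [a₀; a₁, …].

Run the Euclidean algorithm, recording each quotient:
-53 = -1·147 + 94, so a_0 = -1
147 = 1·94 + 53, so a_1 = 1
94 = 1·53 + 41, so a_2 = 1
53 = 1·41 + 12, so a_3 = 1
41 = 3·12 + 5, so a_4 = 3
12 = 2·5 + 2, so a_5 = 2
5 = 2·2 + 1, so a_6 = 2
2 = 2·1 + 0, so a_7 = 2

[-1; 1, 1, 1, 3, 2, 2, 2]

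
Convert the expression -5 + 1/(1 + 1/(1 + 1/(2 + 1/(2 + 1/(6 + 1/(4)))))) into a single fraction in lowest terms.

Compute successive convergents:
a_0 = -5: -5/1
a_1 = 1: -4/1
a_2 = 1: -9/2
a_3 = 2: -22/5
a_4 = 2: -53/12
a_5 = 6: -340/77
a_6 = 4: -1413/320

-1413/320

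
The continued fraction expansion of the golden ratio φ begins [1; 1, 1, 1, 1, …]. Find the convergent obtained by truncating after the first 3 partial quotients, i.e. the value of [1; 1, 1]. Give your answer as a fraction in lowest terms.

3/2

Collapse the nested fraction from the inside out:
Start with 1.
1 + 1/(1/1) = 1 + 1/1 = 2/1
1 + 1/(2/1) = 1 + 1/2 = 3/2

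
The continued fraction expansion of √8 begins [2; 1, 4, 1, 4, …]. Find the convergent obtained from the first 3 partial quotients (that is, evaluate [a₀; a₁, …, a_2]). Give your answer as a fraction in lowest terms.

14/5

Use the convergent recurrence hₖ = aₖ·hₖ₋₁ + hₖ₋₂ (and likewise for the denominators kₖ):
a_0 = 2: 2/1
a_1 = 1: 3/1
a_2 = 4: 14/5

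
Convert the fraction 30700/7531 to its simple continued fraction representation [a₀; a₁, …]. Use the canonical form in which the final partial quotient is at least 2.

30700 = 4·7531 + 576, so a_0 = 4
7531 = 13·576 + 43, so a_1 = 13
576 = 13·43 + 17, so a_2 = 13
43 = 2·17 + 9, so a_3 = 2
17 = 1·9 + 8, so a_4 = 1
9 = 1·8 + 1, so a_5 = 1
8 = 8·1 + 0, so a_6 = 8

[4; 13, 13, 2, 1, 1, 8]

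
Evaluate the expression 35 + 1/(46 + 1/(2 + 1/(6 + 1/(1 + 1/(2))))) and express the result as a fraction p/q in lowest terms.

Start with 2.
1 + 1/(2/1) = 1 + 1/2 = 3/2
6 + 1/(3/2) = 6 + 2/3 = 20/3
2 + 1/(20/3) = 2 + 3/20 = 43/20
46 + 1/(43/20) = 46 + 20/43 = 1998/43
35 + 1/(1998/43) = 35 + 43/1998 = 69973/1998

69973/1998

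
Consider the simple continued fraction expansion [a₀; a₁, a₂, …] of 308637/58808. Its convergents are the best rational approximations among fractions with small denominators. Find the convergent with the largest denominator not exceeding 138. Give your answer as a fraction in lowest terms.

719/137

List convergents until the denominator exceeds the bound:
a_0 = 5: 5/1  (≤ bound)
a_1 = 4: 21/4  (≤ bound)
a_2 = 34: 719/137  (≤ bound)
a_3 = 1: 740/141  (> 138, stop)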